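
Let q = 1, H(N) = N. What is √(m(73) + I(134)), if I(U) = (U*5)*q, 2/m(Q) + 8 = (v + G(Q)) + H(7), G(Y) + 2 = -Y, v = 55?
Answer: 2*√73857/21 ≈ 25.883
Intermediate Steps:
G(Y) = -2 - Y
m(Q) = 2/(52 - Q) (m(Q) = 2/(-8 + ((55 + (-2 - Q)) + 7)) = 2/(-8 + ((53 - Q) + 7)) = 2/(-8 + (60 - Q)) = 2/(52 - Q))
I(U) = 5*U (I(U) = (U*5)*1 = (5*U)*1 = 5*U)
√(m(73) + I(134)) = √(-2/(-52 + 73) + 5*134) = √(-2/21 + 670) = √(14068/21) = 2*√73857/21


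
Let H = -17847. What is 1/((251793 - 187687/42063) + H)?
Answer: 42063/9840282911 ≈ 4.2746e-6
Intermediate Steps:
1/((251793 - 187687/42063) + H) = 1/((251793 - 187687/42063) - 17847) = 1/(10590981272/42063 - 17847) = 1/(9840282911/42063) = 42063/9840282911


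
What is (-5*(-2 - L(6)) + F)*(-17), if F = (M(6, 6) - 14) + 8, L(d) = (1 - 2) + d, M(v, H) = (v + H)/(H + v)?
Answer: -510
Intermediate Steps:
M(v, H) = 1 (M(v, H) = (H + v)/(H + v) = 1)
L(d) = -1 + d
F = -5 (F = (1 - 14) + 8 = -13 + 8 = -5)
(-5*(-2 - L(6)) + F)*(-17) = (-5*(-2 - (-1 + 6)) - 5)*(-17) = (-5*(-2 - 1*5) - 5)*(-17) = (-5*(-2 - 5) - 5)*(-17) = (-5*(-7) - 5)*(-17) = (35 - 5)*(-17) = 30*(-17) = -510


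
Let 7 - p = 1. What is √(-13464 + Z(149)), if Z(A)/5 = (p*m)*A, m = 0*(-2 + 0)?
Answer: 6*I*√374 ≈ 116.03*I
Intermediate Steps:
m = 0 (m = 0*(-2) = 0)
p = 6 (p = 7 - 1*1 = 7 - 1 = 6)
Z(A) = 0 (Z(A) = 5*((6*0)*A) = 5*(0*A) = 5*0 = 0)
√(-13464 + Z(149)) = √(-13464 + 0) = √(-13464) = 6*I*√374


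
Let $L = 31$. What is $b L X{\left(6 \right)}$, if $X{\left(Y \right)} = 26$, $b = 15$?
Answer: $12090$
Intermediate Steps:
$b L X{\left(6 \right)} = 15 \cdot 31 \cdot 26 = 465 \cdot 26 = 12090$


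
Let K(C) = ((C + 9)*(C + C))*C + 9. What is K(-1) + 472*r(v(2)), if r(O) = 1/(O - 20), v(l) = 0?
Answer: 7/5 ≈ 1.4000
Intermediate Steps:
K(C) = 9 + 2*C²*(9 + C) (K(C) = ((9 + C)*(2*C))*C + 9 = (2*C*(9 + C))*C + 9 = 2*C²*(9 + C) + 9 = 9 + 2*C²*(9 + C))
r(O) = 1/(-20 + O)
K(-1) + 472*r(v(2)) = (9 + 2*(-1)³ + 18*(-1)²) + 472/(-20 + 0) = (9 + 2*(-1) + 18*1) + 472/(-20) = (9 - 2 + 18) + 472*(-1/20) = 25 - 118/5 = 7/5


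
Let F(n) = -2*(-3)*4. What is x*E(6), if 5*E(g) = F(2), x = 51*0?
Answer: 0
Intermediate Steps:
x = 0
F(n) = 24 (F(n) = 6*4 = 24)
E(g) = 24/5 (E(g) = (1/5)*24 = 24/5)
x*E(6) = 0*(24/5) = 0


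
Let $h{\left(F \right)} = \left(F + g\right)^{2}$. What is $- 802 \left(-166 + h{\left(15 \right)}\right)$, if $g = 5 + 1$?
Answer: $-220550$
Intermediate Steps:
$g = 6$
$h{\left(F \right)} = \left(6 + F\right)^{2}$ ($h{\left(F \right)} = \left(F + 6\right)^{2} = \left(6 + F\right)^{2}$)
$- 802 \left(-166 + h{\left(15 \right)}\right) = - 802 \left(-166 + \left(6 + 15\right)^{2}\right) = - 802 \left(-166 + 21^{2}\right) = - 802 \left(-166 + 441\right) = \left(-802\right) 275 = -220550$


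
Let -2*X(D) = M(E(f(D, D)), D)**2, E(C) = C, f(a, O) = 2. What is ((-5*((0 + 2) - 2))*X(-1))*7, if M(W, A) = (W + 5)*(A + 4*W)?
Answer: 0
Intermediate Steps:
M(W, A) = (5 + W)*(A + 4*W)
X(D) = -(56 + 7*D)**2/2 (X(D) = -(4*2**2 + 5*D + 20*2 + D*2)**2/2 = -(4*4 + 5*D + 40 + 2*D)**2/2 = -(16 + 5*D + 40 + 2*D)**2/2 = -(56 + 7*D)**2/2)
((-5*((0 + 2) - 2))*X(-1))*7 = ((-5*((0 + 2) - 2))*(-49*(8 - 1)**2/2))*7 = ((-5*(2 - 2))*(-49/2*7**2))*7 = ((-5*0)*(-49/2*49))*7 = (0*(-2401/2))*7 = 0*7 = 0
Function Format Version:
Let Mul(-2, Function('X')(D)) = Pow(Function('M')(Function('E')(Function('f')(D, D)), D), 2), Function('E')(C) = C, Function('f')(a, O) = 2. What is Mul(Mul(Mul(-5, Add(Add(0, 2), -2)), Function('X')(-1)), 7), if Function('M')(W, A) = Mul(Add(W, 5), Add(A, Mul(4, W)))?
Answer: 0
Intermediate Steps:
Function('M')(W, A) = Mul(Add(5, W), Add(A, Mul(4, W)))
Function('X')(D) = Mul(Rational(-1, 2), Pow(Add(56, Mul(7, D)), 2)) (Function('X')(D) = Mul(Rational(-1, 2), Pow(Add(Mul(4, Pow(2, 2)), Mul(5, D), Mul(20, 2), Mul(D, 2)), 2)) = Mul(Rational(-1, 2), Pow(Add(Mul(4, 4), Mul(5, D), 40, Mul(2, D)), 2)) = Mul(Rational(-1, 2), Pow(Add(16, Mul(5, D), 40, Mul(2, D)), 2)) = Mul(Rational(-1, 2), Pow(Add(56, Mul(7, D)), 2)))
Mul(Mul(Mul(-5, Add(Add(0, 2), -2)), Function('X')(-1)), 7) = Mul(Mul(Mul(-5, Add(Add(0, 2), -2)), Mul(Rational(-49, 2), Pow(Add(8, -1), 2))), 7) = Mul(Mul(Mul(-5, Add(2, -2)), Mul(Rational(-49, 2), Pow(7, 2))), 7) = Mul(Mul(Mul(-5, 0), Mul(Rational(-49, 2), 49)), 7) = Mul(Mul(0, Rational(-2401, 2)), 7) = Mul(0, 7) = 0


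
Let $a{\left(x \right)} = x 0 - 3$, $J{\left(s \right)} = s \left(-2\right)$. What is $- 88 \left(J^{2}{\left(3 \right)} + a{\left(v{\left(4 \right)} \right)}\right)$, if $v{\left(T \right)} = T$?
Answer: $-2904$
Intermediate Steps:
$J{\left(s \right)} = - 2 s$
$a{\left(x \right)} = -3$ ($a{\left(x \right)} = 0 - 3 = -3$)
$- 88 \left(J^{2}{\left(3 \right)} + a{\left(v{\left(4 \right)} \right)}\right) = - 88 \left(\left(\left(-2\right) 3\right)^{2} - 3\right) = - 88 \left(\left(-6\right)^{2} - 3\right) = - 88 \left(36 - 3\right) = \left(-88\right) 33 = -2904$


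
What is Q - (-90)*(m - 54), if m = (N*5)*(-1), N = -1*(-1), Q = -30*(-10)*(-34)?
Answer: -15510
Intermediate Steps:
Q = -10200 (Q = 300*(-34) = -10200)
N = 1
m = -5 (m = (1*5)*(-1) = 5*(-1) = -5)
Q - (-90)*(m - 54) = -10200 - (-90)*(-5 - 54) = -10200 - (-90)*(-59) = -10200 - 1*5310 = -10200 - 5310 = -15510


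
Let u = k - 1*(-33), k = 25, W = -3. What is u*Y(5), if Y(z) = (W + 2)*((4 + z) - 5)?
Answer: -232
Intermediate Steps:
Y(z) = 1 - z (Y(z) = (-3 + 2)*((4 + z) - 5) = -(-1 + z) = 1 - z)
u = 58 (u = 25 - 1*(-33) = 25 + 33 = 58)
u*Y(5) = 58*(1 - 1*5) = 58*(1 - 5) = 58*(-4) = -232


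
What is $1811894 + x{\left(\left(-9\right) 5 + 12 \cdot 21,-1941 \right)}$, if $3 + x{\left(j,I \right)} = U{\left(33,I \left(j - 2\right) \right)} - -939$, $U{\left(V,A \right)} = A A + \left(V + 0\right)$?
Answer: $158330201888$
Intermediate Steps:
$U{\left(V,A \right)} = V + A^{2}$ ($U{\left(V,A \right)} = A^{2} + V = V + A^{2}$)
$x{\left(j,I \right)} = 969 + I^{2} \left(-2 + j\right)^{2}$ ($x{\left(j,I \right)} = -3 + \left(\left(33 + \left(I \left(j - 2\right)\right)^{2}\right) - -939\right) = -3 + \left(\left(33 + \left(I \left(-2 + j\right)\right)^{2}\right) + 939\right) = -3 + \left(\left(33 + I^{2} \left(-2 + j\right)^{2}\right) + 939\right) = -3 + \left(972 + I^{2} \left(-2 + j\right)^{2}\right) = 969 + I^{2} \left(-2 + j\right)^{2}$)
$1811894 + x{\left(\left(-9\right) 5 + 12 \cdot 21,-1941 \right)} = 1811894 + \left(969 + \left(-1941\right)^{2} \left(-2 + \left(\left(-9\right) 5 + 12 \cdot 21\right)\right)^{2}\right) = 1811894 + \left(969 + 3767481 \left(-2 + \left(-45 + 252\right)\right)^{2}\right) = 1811894 + \left(969 + 3767481 \left(-2 + 207\right)^{2}\right) = 1811894 + \left(969 + 3767481 \cdot 205^{2}\right) = 1811894 + \left(969 + 3767481 \cdot 42025\right) = 1811894 + \left(969 + 158328389025\right) = 1811894 + 158328389994 = 158330201888$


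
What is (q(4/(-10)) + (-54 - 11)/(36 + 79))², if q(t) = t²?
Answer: 54289/330625 ≈ 0.16420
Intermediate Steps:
(q(4/(-10)) + (-54 - 11)/(36 + 79))² = ((4/(-10))² + (-54 - 11)/(36 + 79))² = ((4*(-⅒))² - 65/115)² = ((-⅖)² - 65*1/115)² = (4/25 - 13/23)² = (-233/575)² = 54289/330625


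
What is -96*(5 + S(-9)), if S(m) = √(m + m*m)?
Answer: -480 - 576*√2 ≈ -1294.6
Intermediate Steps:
S(m) = √(m + m²)
-96*(5 + S(-9)) = -96*(5 + √(-9*(1 - 9))) = -96*(5 + √(-9*(-8))) = -96*(5 + √72) = -96*(5 + 6*√2) = -480 - 576*√2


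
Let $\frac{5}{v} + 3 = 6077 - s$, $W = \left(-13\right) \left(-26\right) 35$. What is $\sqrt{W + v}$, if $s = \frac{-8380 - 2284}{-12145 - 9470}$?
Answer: $\frac{\sqrt{203879836053856281730}}{131278846} \approx 108.77$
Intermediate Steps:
$s = \frac{10664}{21615}$ ($s = - \frac{10664}{-21615} = \left(-10664\right) \left(- \frac{1}{21615}\right) = \frac{10664}{21615} \approx 0.49336$)
$W = 11830$ ($W = 338 \cdot 35 = 11830$)
$v = \frac{108075}{131278846}$ ($v = \frac{5}{-3 + \left(6077 - \frac{10664}{21615}\right)} = \frac{5}{-3 + \frac{131343691}{21615}} = \frac{5}{\frac{131278846}{21615}} = 5 \cdot \frac{21615}{131278846} = \frac{108075}{131278846} \approx 0.00082325$)
$\sqrt{W + v} = \sqrt{11830 + \frac{108075}{131278846}} = \sqrt{\frac{1553028856255}{131278846}} = \frac{\sqrt{203879836053856281730}}{131278846}$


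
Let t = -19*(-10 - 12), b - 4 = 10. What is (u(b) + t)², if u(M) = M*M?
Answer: 376996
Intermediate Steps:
b = 14 (b = 4 + 10 = 14)
u(M) = M²
t = 418 (t = -19*(-22) = 418)
(u(b) + t)² = (14² + 418)² = (196 + 418)² = 614² = 376996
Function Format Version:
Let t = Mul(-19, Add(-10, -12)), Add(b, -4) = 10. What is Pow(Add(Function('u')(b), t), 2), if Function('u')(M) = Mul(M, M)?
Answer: 376996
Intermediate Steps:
b = 14 (b = Add(4, 10) = 14)
Function('u')(M) = Pow(M, 2)
t = 418 (t = Mul(-19, -22) = 418)
Pow(Add(Function('u')(b), t), 2) = Pow(Add(Pow(14, 2), 418), 2) = Pow(Add(196, 418), 2) = Pow(614, 2) = 376996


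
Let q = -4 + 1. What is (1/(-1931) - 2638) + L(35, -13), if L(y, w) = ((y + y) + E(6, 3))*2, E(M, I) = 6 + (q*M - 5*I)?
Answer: -4927913/1931 ≈ -2552.0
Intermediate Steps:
q = -3
E(M, I) = 6 - 5*I - 3*M (E(M, I) = 6 + (-3*M - 5*I) = 6 + (-5*I - 3*M) = 6 - 5*I - 3*M)
L(y, w) = -54 + 4*y (L(y, w) = ((y + y) + (6 - 5*3 - 3*6))*2 = (2*y + (6 - 15 - 18))*2 = (2*y - 27)*2 = (-27 + 2*y)*2 = -54 + 4*y)
(1/(-1931) - 2638) + L(35, -13) = (1/(-1931) - 2638) + (-54 + 4*35) = (-1/1931 - 2638) + (-54 + 140) = -5093979/1931 + 86 = -4927913/1931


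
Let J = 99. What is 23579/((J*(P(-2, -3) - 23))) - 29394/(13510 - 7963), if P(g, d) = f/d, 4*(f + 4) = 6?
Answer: -6852556/427119 ≈ -16.044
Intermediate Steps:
f = -5/2 (f = -4 + (¼)*6 = -4 + 3/2 = -5/2 ≈ -2.5000)
P(g, d) = -5/(2*d)
23579/((J*(P(-2, -3) - 23))) - 29394/(13510 - 7963) = 23579/((99*(-5/2/(-3) - 23))) - 29394/(13510 - 7963) = 23579/((99*(-5/2*(-⅓) - 23))) - 29394/5547 = 23579/((99*(⅚ - 23))) - 29394*1/5547 = 23579/((99*(-133/6))) - 9798/1849 = 23579/(-4389/2) - 9798/1849 = 23579*(-2/4389) - 9798/1849 = -2482/231 - 9798/1849 = -6852556/427119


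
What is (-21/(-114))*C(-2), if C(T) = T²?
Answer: 14/19 ≈ 0.73684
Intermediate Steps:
(-21/(-114))*C(-2) = -21/(-114)*(-2)² = -21*(-1/114)*4 = (7/38)*4 = 14/19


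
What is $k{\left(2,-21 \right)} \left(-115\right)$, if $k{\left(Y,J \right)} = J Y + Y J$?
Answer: $9660$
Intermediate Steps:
$k{\left(Y,J \right)} = 2 J Y$ ($k{\left(Y,J \right)} = J Y + J Y = 2 J Y$)
$k{\left(2,-21 \right)} \left(-115\right) = 2 \left(-21\right) 2 \left(-115\right) = \left(-84\right) \left(-115\right) = 9660$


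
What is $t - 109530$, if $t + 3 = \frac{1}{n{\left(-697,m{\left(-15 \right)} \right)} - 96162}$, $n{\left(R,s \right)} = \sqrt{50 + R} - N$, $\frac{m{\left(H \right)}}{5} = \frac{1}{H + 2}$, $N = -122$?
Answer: $- \frac{1010297587656691}{9223682247} - \frac{i \sqrt{647}}{9223682247} \approx -1.0953 \cdot 10^{5} - 2.7577 \cdot 10^{-9} i$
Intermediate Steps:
$m{\left(H \right)} = \frac{5}{2 + H}$ ($m{\left(H \right)} = \frac{5}{H + 2} = \frac{5}{2 + H}$)
$n{\left(R,s \right)} = 122 + \sqrt{50 + R}$ ($n{\left(R,s \right)} = \sqrt{50 + R} - -122 = \sqrt{50 + R} + 122 = 122 + \sqrt{50 + R}$)
$t = -3 + \frac{1}{-96040 + i \sqrt{647}}$ ($t = -3 + \frac{1}{\left(122 + \sqrt{50 - 697}\right) - 96162} = -3 + \frac{1}{\left(122 + \sqrt{-647}\right) - 96162} = -3 + \frac{1}{\left(122 + i \sqrt{647}\right) - 96162} = -3 + \frac{1}{-96040 + i \sqrt{647}} \approx -3.0 - 2.7577 \cdot 10^{-9} i$)
$t - 109530 = \left(- \frac{27671142781}{9223682247} - \frac{i \sqrt{647}}{9223682247}\right) - 109530 = - \frac{1010297587656691}{9223682247} - \frac{i \sqrt{647}}{9223682247}$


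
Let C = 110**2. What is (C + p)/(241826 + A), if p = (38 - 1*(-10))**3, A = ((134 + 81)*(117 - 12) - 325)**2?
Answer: 61346/247652163 ≈ 0.00024771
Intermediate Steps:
C = 12100
A = 495062500 (A = (215*105 - 325)**2 = (22575 - 325)**2 = 22250**2 = 495062500)
p = 110592 (p = (38 + 10)**3 = 48**3 = 110592)
(C + p)/(241826 + A) = (12100 + 110592)/(241826 + 495062500) = 122692/495304326 = 122692*(1/495304326) = 61346/247652163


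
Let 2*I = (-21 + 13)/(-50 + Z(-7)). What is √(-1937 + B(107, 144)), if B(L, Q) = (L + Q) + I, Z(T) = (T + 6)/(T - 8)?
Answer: 93*I*√109354/749 ≈ 41.06*I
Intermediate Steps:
Z(T) = (6 + T)/(-8 + T)
I = 60/749 (I = ((-21 + 13)/(-50 + (6 - 7)/(-8 - 7)))/2 = (-8/(-50 - 1/(-15)))/2 = (-8/(-50 - 1/15*(-1)))/2 = (-8/(-50 + 1/15))/2 = (-8/(-749/15))/2 = (-8*(-15/749))/2 = (½)*(120/749) = 60/749 ≈ 0.080107)
B(L, Q) = 60/749 + L + Q (B(L, Q) = (L + Q) + 60/749 = 60/749 + L + Q)
√(-1937 + B(107, 144)) = √(-1937 + (60/749 + 107 + 144)) = √(-1937 + 188059/749) = √(-1262754/749) = 93*I*√109354/749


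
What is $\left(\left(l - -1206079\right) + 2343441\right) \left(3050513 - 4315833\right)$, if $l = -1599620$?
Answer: $-2467247468000$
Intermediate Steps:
$\left(\left(l - -1206079\right) + 2343441\right) \left(3050513 - 4315833\right) = \left(\left(-1599620 - -1206079\right) + 2343441\right) \left(3050513 - 4315833\right) = \left(\left(-1599620 + 1206079\right) + 2343441\right) \left(-1265320\right) = \left(-393541 + 2343441\right) \left(-1265320\right) = 1949900 \left(-1265320\right) = -2467247468000$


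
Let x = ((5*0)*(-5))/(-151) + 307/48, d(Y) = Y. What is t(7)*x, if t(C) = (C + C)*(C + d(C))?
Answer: 15043/12 ≈ 1253.6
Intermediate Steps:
t(C) = 4*C² (t(C) = (C + C)*(C + C) = (2*C)*(2*C) = 4*C²)
x = 307/48 (x = (0*(-5))*(-1/151) + 307*(1/48) = 0*(-1/151) + 307/48 = 0 + 307/48 = 307/48 ≈ 6.3958)
t(7)*x = (4*7²)*(307/48) = (4*49)*(307/48) = 196*(307/48) = 15043/12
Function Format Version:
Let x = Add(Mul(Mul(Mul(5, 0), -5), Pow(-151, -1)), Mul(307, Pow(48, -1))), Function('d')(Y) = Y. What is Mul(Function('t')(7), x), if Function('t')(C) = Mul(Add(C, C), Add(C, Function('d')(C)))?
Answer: Rational(15043, 12) ≈ 1253.6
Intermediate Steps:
Function('t')(C) = Mul(4, Pow(C, 2)) (Function('t')(C) = Mul(Add(C, C), Add(C, C)) = Mul(Mul(2, C), Mul(2, C)) = Mul(4, Pow(C, 2)))
x = Rational(307, 48) (x = Add(Mul(Mul(0, -5), Rational(-1, 151)), Mul(307, Rational(1, 48))) = Add(Mul(0, Rational(-1, 151)), Rational(307, 48)) = Add(0, Rational(307, 48)) = Rational(307, 48) ≈ 6.3958)
Mul(Function('t')(7), x) = Mul(Mul(4, Pow(7, 2)), Rational(307, 48)) = Mul(Mul(4, 49), Rational(307, 48)) = Mul(196, Rational(307, 48)) = Rational(15043, 12)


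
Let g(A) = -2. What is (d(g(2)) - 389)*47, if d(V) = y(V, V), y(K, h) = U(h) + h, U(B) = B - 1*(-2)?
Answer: -18377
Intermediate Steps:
U(B) = 2 + B (U(B) = B + 2 = 2 + B)
y(K, h) = 2 + 2*h (y(K, h) = (2 + h) + h = 2 + 2*h)
d(V) = 2 + 2*V
(d(g(2)) - 389)*47 = ((2 + 2*(-2)) - 389)*47 = ((2 - 4) - 389)*47 = (-2 - 389)*47 = -391*47 = -18377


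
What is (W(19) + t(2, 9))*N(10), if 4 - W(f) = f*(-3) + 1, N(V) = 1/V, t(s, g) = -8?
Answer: 26/5 ≈ 5.2000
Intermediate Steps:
W(f) = 3 + 3*f (W(f) = 4 - (f*(-3) + 1) = 4 - (-3*f + 1) = 4 - (1 - 3*f) = 4 + (-1 + 3*f) = 3 + 3*f)
(W(19) + t(2, 9))*N(10) = ((3 + 3*19) - 8)/10 = ((3 + 57) - 8)*(1/10) = (60 - 8)*(1/10) = 52*(1/10) = 26/5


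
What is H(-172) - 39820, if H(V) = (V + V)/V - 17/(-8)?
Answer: -318527/8 ≈ -39816.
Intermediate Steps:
H(V) = 33/8 (H(V) = (2*V)/V - 17*(-1/8) = 2 + 17/8 = 33/8)
H(-172) - 39820 = 33/8 - 39820 = -318527/8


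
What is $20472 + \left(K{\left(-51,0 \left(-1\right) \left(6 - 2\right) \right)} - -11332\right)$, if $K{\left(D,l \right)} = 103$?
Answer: $31907$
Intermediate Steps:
$20472 + \left(K{\left(-51,0 \left(-1\right) \left(6 - 2\right) \right)} - -11332\right) = 20472 + \left(103 - -11332\right) = 20472 + \left(103 + 11332\right) = 20472 + 11435 = 31907$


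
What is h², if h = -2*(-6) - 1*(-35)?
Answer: 2209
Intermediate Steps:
h = 47 (h = 12 + 35 = 47)
h² = 47² = 2209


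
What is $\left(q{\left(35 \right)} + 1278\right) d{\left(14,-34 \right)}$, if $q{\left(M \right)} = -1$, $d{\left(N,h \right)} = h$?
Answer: $-43418$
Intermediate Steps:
$\left(q{\left(35 \right)} + 1278\right) d{\left(14,-34 \right)} = \left(-1 + 1278\right) \left(-34\right) = 1277 \left(-34\right) = -43418$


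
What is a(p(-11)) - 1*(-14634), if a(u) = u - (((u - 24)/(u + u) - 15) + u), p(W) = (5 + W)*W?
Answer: 322271/22 ≈ 14649.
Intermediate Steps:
p(W) = W*(5 + W)
a(u) = 15 - (-24 + u)/(2*u) (a(u) = u - (((-24 + u)/((2*u)) - 15) + u) = u - (((-24 + u)*(1/(2*u)) - 15) + u) = u - (((-24 + u)/(2*u) - 15) + u) = u - ((-15 + (-24 + u)/(2*u)) + u) = u - (-15 + u + (-24 + u)/(2*u)) = u + (15 - u - (-24 + u)/(2*u)) = 15 - (-24 + u)/(2*u))
a(p(-11)) - 1*(-14634) = (29/2 + 12/((-11*(5 - 11)))) - 1*(-14634) = (29/2 + 12/((-11*(-6)))) + 14634 = (29/2 + 12/66) + 14634 = (29/2 + 12*(1/66)) + 14634 = (29/2 + 2/11) + 14634 = 323/22 + 14634 = 322271/22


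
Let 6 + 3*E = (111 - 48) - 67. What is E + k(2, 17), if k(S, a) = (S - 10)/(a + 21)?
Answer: -202/57 ≈ -3.5439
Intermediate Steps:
k(S, a) = (-10 + S)/(21 + a)
E = -10/3 (E = -2 + ((111 - 48) - 67)/3 = -2 + (63 - 67)/3 = -2 + (⅓)*(-4) = -2 - 4/3 = -10/3 ≈ -3.3333)
E + k(2, 17) = -10/3 + (-10 + 2)/(21 + 17) = -10/3 - 8/38 = -10/3 + (1/38)*(-8) = -10/3 - 4/19 = -202/57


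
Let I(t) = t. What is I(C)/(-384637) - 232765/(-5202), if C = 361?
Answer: 89528153383/2000881674 ≈ 44.744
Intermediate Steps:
I(C)/(-384637) - 232765/(-5202) = 361/(-384637) - 232765/(-5202) = 361*(-1/384637) - 232765*(-1/5202) = -361/384637 + 232765/5202 = 89528153383/2000881674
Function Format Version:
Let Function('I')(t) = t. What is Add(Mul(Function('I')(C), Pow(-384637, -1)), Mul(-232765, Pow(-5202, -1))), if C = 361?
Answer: Rational(89528153383, 2000881674) ≈ 44.744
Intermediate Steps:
Add(Mul(Function('I')(C), Pow(-384637, -1)), Mul(-232765, Pow(-5202, -1))) = Add(Mul(361, Pow(-384637, -1)), Mul(-232765, Pow(-5202, -1))) = Add(Mul(361, Rational(-1, 384637)), Mul(-232765, Rational(-1, 5202))) = Add(Rational(-361, 384637), Rational(232765, 5202)) = Rational(89528153383, 2000881674)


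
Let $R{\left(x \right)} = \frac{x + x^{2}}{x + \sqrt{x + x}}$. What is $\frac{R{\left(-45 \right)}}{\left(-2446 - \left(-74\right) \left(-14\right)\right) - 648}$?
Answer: $\frac{198}{19411} + \frac{66 i \sqrt{10}}{97055} \approx 0.0102 + 0.0021504 i$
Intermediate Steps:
$R{\left(x \right)} = \frac{x + x^{2}}{x + \sqrt{2} \sqrt{x}}$ ($R{\left(x \right)} = \frac{x + x^{2}}{x + \sqrt{2 x}} = \frac{x + x^{2}}{x + \sqrt{2} \sqrt{x}}$)
$\frac{R{\left(-45 \right)}}{\left(-2446 - \left(-74\right) \left(-14\right)\right) - 648} = \frac{\left(-45\right) \frac{1}{-45 + \sqrt{2} \sqrt{-45}} \left(1 - 45\right)}{\left(-2446 - \left(-74\right) \left(-14\right)\right) - 648} = \frac{\left(-45\right) \frac{1}{-45 + \sqrt{2} \cdot 3 i \sqrt{5}} \left(-44\right)}{\left(-2446 - 1036\right) - 648} = \frac{\left(-45\right) \frac{1}{-45 + 3 i \sqrt{10}} \left(-44\right)}{\left(-2446 - 1036\right) - 648} = \frac{1980 \frac{1}{-45 + 3 i \sqrt{10}}}{-3482 - 648} = \frac{1980 \frac{1}{-45 + 3 i \sqrt{10}}}{-4130} = \frac{1980}{-45 + 3 i \sqrt{10}} \left(- \frac{1}{4130}\right) = - \frac{198}{413 \left(-45 + 3 i \sqrt{10}\right)}$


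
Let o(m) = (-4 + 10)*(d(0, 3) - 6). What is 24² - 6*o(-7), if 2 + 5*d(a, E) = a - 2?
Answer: 4104/5 ≈ 820.80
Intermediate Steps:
d(a, E) = -⅘ + a/5 (d(a, E) = -⅖ + (a - 2)/5 = -⅖ + (-2 + a)/5 = -⅖ + (-⅖ + a/5) = -⅘ + a/5)
o(m) = -204/5 (o(m) = (-4 + 10)*((-⅘ + (⅕)*0) - 6) = 6*((-⅘ + 0) - 6) = 6*(-⅘ - 6) = 6*(-34/5) = -204/5)
24² - 6*o(-7) = 24² - 6*(-204)/5 = 576 - 1*(-1224/5) = 576 + 1224/5 = 4104/5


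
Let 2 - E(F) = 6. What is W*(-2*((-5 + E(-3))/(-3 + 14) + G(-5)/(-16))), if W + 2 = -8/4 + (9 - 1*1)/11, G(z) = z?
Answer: -801/242 ≈ -3.3099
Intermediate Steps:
E(F) = -4 (E(F) = 2 - 1*6 = 2 - 6 = -4)
W = -36/11 (W = -2 + (-8/4 + (9 - 1*1)/11) = -2 + (-8*1/4 + (9 - 1)*(1/11)) = -2 + (-2 + 8*(1/11)) = -2 + (-2 + 8/11) = -2 - 14/11 = -36/11 ≈ -3.2727)
W*(-2*((-5 + E(-3))/(-3 + 14) + G(-5)/(-16))) = -(-72)*((-5 - 4)/(-3 + 14) - 5/(-16))/11 = -(-72)*(-9/11 - 5*(-1/16))/11 = -(-72)*(-9*1/11 + 5/16)/11 = -(-72)*(-9/11 + 5/16)/11 = -(-72)*(-89)/(11*176) = -36/11*89/88 = -801/242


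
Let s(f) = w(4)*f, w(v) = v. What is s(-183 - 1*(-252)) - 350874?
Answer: -350598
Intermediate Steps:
s(f) = 4*f
s(-183 - 1*(-252)) - 350874 = 4*(-183 - 1*(-252)) - 350874 = 4*(-183 + 252) - 350874 = 4*69 - 350874 = 276 - 350874 = -350598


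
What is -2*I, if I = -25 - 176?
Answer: 402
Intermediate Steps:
I = -201
-2*I = -2*(-201) = 402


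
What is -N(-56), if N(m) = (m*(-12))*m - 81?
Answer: 37713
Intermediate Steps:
N(m) = -81 - 12*m**2 (N(m) = (-12*m)*m - 81 = -12*m**2 - 81 = -81 - 12*m**2)
-N(-56) = -(-81 - 12*(-56)**2) = -(-81 - 12*3136) = -(-81 - 37632) = -1*(-37713) = 37713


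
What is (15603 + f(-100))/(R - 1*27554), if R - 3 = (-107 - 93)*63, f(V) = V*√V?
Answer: -15603/40151 + 1000*I/40151 ≈ -0.38861 + 0.024906*I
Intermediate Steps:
f(V) = V^(3/2)
R = -12597 (R = 3 + (-107 - 93)*63 = 3 - 200*63 = 3 - 12600 = -12597)
(15603 + f(-100))/(R - 1*27554) = (15603 + (-100)^(3/2))/(-12597 - 1*27554) = (15603 - 1000*I)/(-12597 - 27554) = (15603 - 1000*I)/(-40151) = (15603 - 1000*I)*(-1/40151) = -15603/40151 + 1000*I/40151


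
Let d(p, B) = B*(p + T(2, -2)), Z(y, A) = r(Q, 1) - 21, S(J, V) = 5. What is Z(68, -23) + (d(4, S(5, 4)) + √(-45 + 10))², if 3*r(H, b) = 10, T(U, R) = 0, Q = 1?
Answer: 1042/3 + 40*I*√35 ≈ 347.33 + 236.64*I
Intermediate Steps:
r(H, b) = 10/3 (r(H, b) = (⅓)*10 = 10/3)
Z(y, A) = -53/3 (Z(y, A) = 10/3 - 21 = -53/3)
d(p, B) = B*p (d(p, B) = B*(p + 0) = B*p)
Z(68, -23) + (d(4, S(5, 4)) + √(-45 + 10))² = -53/3 + (5*4 + √(-45 + 10))² = -53/3 + (20 + √(-35))² = -53/3 + (20 + I*√35)²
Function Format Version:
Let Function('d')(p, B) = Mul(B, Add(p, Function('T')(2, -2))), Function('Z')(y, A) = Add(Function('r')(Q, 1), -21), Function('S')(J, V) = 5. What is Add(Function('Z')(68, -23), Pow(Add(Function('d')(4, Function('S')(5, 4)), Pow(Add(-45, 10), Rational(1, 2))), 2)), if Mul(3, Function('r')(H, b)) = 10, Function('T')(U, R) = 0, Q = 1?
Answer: Add(Rational(1042, 3), Mul(40, I, Pow(35, Rational(1, 2)))) ≈ Add(347.33, Mul(236.64, I))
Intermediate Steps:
Function('r')(H, b) = Rational(10, 3) (Function('r')(H, b) = Mul(Rational(1, 3), 10) = Rational(10, 3))
Function('Z')(y, A) = Rational(-53, 3) (Function('Z')(y, A) = Add(Rational(10, 3), -21) = Rational(-53, 3))
Function('d')(p, B) = Mul(B, p) (Function('d')(p, B) = Mul(B, Add(p, 0)) = Mul(B, p))
Add(Function('Z')(68, -23), Pow(Add(Function('d')(4, Function('S')(5, 4)), Pow(Add(-45, 10), Rational(1, 2))), 2)) = Add(Rational(-53, 3), Pow(Add(Mul(5, 4), Pow(Add(-45, 10), Rational(1, 2))), 2)) = Add(Rational(-53, 3), Pow(Add(20, Pow(-35, Rational(1, 2))), 2)) = Add(Rational(-53, 3), Pow(Add(20, Mul(I, Pow(35, Rational(1, 2)))), 2))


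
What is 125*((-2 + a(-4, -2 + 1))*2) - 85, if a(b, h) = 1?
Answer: -335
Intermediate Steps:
125*((-2 + a(-4, -2 + 1))*2) - 85 = 125*((-2 + 1)*2) - 85 = 125*(-1*2) - 85 = 125*(-2) - 85 = -250 - 85 = -335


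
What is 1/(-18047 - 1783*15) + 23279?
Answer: 1042712967/44792 ≈ 23279.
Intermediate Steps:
1/(-18047 - 1783*15) + 23279 = 1/(-18047 - 26745) + 23279 = 1/(-44792) + 23279 = -1/44792 + 23279 = 1042712967/44792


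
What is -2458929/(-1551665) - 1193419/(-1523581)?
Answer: 5598163997384/2364087312365 ≈ 2.3680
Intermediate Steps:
-2458929/(-1551665) - 1193419/(-1523581) = -2458929*(-1/1551665) - 1193419*(-1/1523581) = 2458929/1551665 + 1193419/1523581 = 5598163997384/2364087312365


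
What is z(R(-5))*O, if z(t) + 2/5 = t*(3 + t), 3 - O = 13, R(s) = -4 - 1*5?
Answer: -536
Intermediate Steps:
R(s) = -9 (R(s) = -4 - 5 = -9)
O = -10 (O = 3 - 1*13 = 3 - 13 = -10)
z(t) = -⅖ + t*(3 + t)
z(R(-5))*O = (-⅖ + (-9)² + 3*(-9))*(-10) = (-⅖ + 81 - 27)*(-10) = (268/5)*(-10) = -536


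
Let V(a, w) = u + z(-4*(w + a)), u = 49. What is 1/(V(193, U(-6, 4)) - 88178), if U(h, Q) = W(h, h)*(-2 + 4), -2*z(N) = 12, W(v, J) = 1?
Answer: -1/88135 ≈ -1.1346e-5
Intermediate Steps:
z(N) = -6 (z(N) = -½*12 = -6)
U(h, Q) = 2 (U(h, Q) = 1*(-2 + 4) = 1*2 = 2)
V(a, w) = 43 (V(a, w) = 49 - 6 = 43)
1/(V(193, U(-6, 4)) - 88178) = 1/(43 - 88178) = 1/(-88135) = -1/88135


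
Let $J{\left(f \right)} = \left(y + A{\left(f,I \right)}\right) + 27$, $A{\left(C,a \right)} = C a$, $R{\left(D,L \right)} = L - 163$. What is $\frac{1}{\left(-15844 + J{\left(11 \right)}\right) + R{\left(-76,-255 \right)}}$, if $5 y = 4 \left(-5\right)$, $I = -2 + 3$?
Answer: $- \frac{1}{16228} \approx -6.1622 \cdot 10^{-5}$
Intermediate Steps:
$I = 1$
$R{\left(D,L \right)} = -163 + L$
$y = -4$ ($y = \frac{4 \left(-5\right)}{5} = \frac{1}{5} \left(-20\right) = -4$)
$J{\left(f \right)} = 23 + f$ ($J{\left(f \right)} = \left(-4 + f 1\right) + 27 = \left(-4 + f\right) + 27 = 23 + f$)
$\frac{1}{\left(-15844 + J{\left(11 \right)}\right) + R{\left(-76,-255 \right)}} = \frac{1}{\left(-15844 + \left(23 + 11\right)\right) - 418} = \frac{1}{\left(-15844 + 34\right) - 418} = \frac{1}{-15810 - 418} = \frac{1}{-16228} = - \frac{1}{16228}$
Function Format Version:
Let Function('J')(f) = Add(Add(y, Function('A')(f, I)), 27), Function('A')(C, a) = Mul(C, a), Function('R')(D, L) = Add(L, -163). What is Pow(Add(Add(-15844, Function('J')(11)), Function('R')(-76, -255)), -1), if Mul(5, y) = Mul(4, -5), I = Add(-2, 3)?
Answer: Rational(-1, 16228) ≈ -6.1622e-5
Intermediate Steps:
I = 1
Function('R')(D, L) = Add(-163, L)
y = -4 (y = Mul(Rational(1, 5), Mul(4, -5)) = Mul(Rational(1, 5), -20) = -4)
Function('J')(f) = Add(23, f) (Function('J')(f) = Add(Add(-4, Mul(f, 1)), 27) = Add(Add(-4, f), 27) = Add(23, f))
Pow(Add(Add(-15844, Function('J')(11)), Function('R')(-76, -255)), -1) = Pow(Add(Add(-15844, Add(23, 11)), Add(-163, -255)), -1) = Pow(Add(Add(-15844, 34), -418), -1) = Pow(Add(-15810, -418), -1) = Pow(-16228, -1) = Rational(-1, 16228)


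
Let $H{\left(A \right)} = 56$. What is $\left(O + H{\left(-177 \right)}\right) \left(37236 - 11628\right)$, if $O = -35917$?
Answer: $-918328488$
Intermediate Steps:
$\left(O + H{\left(-177 \right)}\right) \left(37236 - 11628\right) = \left(-35917 + 56\right) \left(37236 - 11628\right) = \left(-35861\right) 25608 = -918328488$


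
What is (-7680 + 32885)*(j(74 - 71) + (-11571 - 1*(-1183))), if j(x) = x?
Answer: -261753925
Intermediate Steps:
(-7680 + 32885)*(j(74 - 71) + (-11571 - 1*(-1183))) = (-7680 + 32885)*((74 - 71) + (-11571 - 1*(-1183))) = 25205*(3 + (-11571 + 1183)) = 25205*(3 - 10388) = 25205*(-10385) = -261753925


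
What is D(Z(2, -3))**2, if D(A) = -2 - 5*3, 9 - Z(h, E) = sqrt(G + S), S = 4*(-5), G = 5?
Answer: 289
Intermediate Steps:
S = -20
Z(h, E) = 9 - I*sqrt(15) (Z(h, E) = 9 - sqrt(5 - 20) = 9 - sqrt(-15) = 9 - I*sqrt(15))
D(A) = -17 (D(A) = -2 - 15 = -17)
D(Z(2, -3))**2 = (-17)**2 = 289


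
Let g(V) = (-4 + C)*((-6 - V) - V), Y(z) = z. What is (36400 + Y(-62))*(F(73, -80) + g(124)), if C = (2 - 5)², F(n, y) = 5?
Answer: -45967570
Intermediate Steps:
C = 9 (C = (-3)² = 9)
g(V) = -30 - 10*V (g(V) = (-4 + 9)*((-6 - V) - V) = 5*(-6 - 2*V) = -30 - 10*V)
(36400 + Y(-62))*(F(73, -80) + g(124)) = (36400 - 62)*(5 + (-30 - 10*124)) = 36338*(5 + (-30 - 1240)) = 36338*(5 - 1270) = 36338*(-1265) = -45967570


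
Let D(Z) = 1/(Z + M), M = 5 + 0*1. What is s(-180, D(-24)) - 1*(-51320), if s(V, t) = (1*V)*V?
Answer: 83720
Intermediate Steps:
M = 5 (M = 5 + 0 = 5)
D(Z) = 1/(5 + Z) (D(Z) = 1/(Z + 5) = 1/(5 + Z))
s(V, t) = V² (s(V, t) = V*V = V²)
s(-180, D(-24)) - 1*(-51320) = (-180)² - 1*(-51320) = 32400 + 51320 = 83720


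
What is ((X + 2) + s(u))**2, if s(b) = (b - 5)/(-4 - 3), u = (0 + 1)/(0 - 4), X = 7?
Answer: 1521/16 ≈ 95.063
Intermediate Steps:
u = -1/4 (u = 1/(-4) = 1*(-1/4) = -1/4 ≈ -0.25000)
s(b) = 5/7 - b/7 (s(b) = (-5 + b)/(-7) = (-5 + b)*(-1/7) = 5/7 - b/7)
((X + 2) + s(u))**2 = ((7 + 2) + (5/7 - 1/7*(-1/4)))**2 = (9 + (5/7 + 1/28))**2 = (9 + 3/4)**2 = (39/4)**2 = 1521/16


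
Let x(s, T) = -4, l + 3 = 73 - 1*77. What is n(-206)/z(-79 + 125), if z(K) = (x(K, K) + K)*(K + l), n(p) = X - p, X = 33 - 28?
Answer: 211/1638 ≈ 0.12882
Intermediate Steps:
X = 5
l = -7 (l = -3 + (73 - 1*77) = -3 + (73 - 77) = -3 - 4 = -7)
n(p) = 5 - p
z(K) = (-7 + K)*(-4 + K) (z(K) = (-4 + K)*(K - 7) = (-4 + K)*(-7 + K) = (-7 + K)*(-4 + K))
n(-206)/z(-79 + 125) = (5 - 1*(-206))/(28 + (-79 + 125)² - 11*(-79 + 125)) = (5 + 206)/(28 + 46² - 11*46) = 211/(28 + 2116 - 506) = 211/1638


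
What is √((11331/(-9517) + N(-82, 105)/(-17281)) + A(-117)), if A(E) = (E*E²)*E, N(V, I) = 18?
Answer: 60*√1407922736753438055623/164463277 ≈ 13689.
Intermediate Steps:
A(E) = E⁴ (A(E) = E³*E = E⁴)
√((11331/(-9517) + N(-82, 105)/(-17281)) + A(-117)) = √((11331/(-9517) + 18/(-17281)) + (-117)⁴) = √((11331*(-1/9517) + 18*(-1/17281)) + 187388721) = √((-11331/9517 - 18/17281) + 187388721) = √(-195982317/164463277 + 187388721) = √(30818562932516400/164463277) = 60*√1407922736753438055623/164463277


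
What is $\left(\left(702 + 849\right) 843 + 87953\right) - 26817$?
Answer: $1368629$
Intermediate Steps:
$\left(\left(702 + 849\right) 843 + 87953\right) - 26817 = \left(1551 \cdot 843 + 87953\right) - 26817 = \left(1307493 + 87953\right) - 26817 = 1395446 - 26817 = 1368629$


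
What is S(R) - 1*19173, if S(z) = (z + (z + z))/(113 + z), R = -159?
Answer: -881481/46 ≈ -19163.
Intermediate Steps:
S(z) = 3*z/(113 + z) (S(z) = (z + 2*z)/(113 + z) = (3*z)/(113 + z) = 3*z/(113 + z))
S(R) - 1*19173 = 3*(-159)/(113 - 159) - 1*19173 = 3*(-159)/(-46) - 19173 = 3*(-159)*(-1/46) - 19173 = 477/46 - 19173 = -881481/46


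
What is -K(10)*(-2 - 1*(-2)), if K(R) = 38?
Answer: 0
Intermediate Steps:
-K(10)*(-2 - 1*(-2)) = -38*(-2 - 1*(-2)) = -38*(-2 + 2) = -38*0 = -1*0 = 0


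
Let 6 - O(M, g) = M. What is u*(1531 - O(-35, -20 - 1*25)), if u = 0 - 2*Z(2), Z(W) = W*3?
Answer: -17880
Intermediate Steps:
O(M, g) = 6 - M
Z(W) = 3*W
u = -12 (u = 0 - 6*2 = 0 - 2*6 = 0 - 12 = -12)
u*(1531 - O(-35, -20 - 1*25)) = -12*(1531 - (6 - 1*(-35))) = -12*(1531 - (6 + 35)) = -12*(1531 - 1*41) = -12*(1531 - 41) = -12*1490 = -17880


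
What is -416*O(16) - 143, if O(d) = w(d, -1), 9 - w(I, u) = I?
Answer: 2769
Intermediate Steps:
w(I, u) = 9 - I
O(d) = 9 - d
-416*O(16) - 143 = -416*(9 - 1*16) - 143 = -416*(9 - 16) - 143 = -416*(-7) - 143 = 2912 - 143 = 2769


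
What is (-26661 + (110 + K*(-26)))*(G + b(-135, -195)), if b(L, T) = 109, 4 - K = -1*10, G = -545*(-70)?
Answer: -1029740985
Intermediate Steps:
G = 38150
K = 14 (K = 4 - (-1)*10 = 4 - 1*(-10) = 4 + 10 = 14)
(-26661 + (110 + K*(-26)))*(G + b(-135, -195)) = (-26661 + (110 + 14*(-26)))*(38150 + 109) = (-26661 + (110 - 364))*38259 = (-26661 - 254)*38259 = -26915*38259 = -1029740985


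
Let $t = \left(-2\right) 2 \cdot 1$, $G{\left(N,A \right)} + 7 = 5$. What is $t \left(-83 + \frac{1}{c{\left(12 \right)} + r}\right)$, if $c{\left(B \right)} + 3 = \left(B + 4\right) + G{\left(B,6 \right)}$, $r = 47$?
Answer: $\frac{9626}{29} \approx 331.93$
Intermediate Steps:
$G{\left(N,A \right)} = -2$ ($G{\left(N,A \right)} = -7 + 5 = -2$)
$t = -4$ ($t = \left(-4\right) 1 = -4$)
$c{\left(B \right)} = -1 + B$ ($c{\left(B \right)} = -3 + \left(\left(B + 4\right) - 2\right) = -3 + \left(\left(4 + B\right) - 2\right) = -3 + \left(2 + B\right) = -1 + B$)
$t \left(-83 + \frac{1}{c{\left(12 \right)} + r}\right) = - 4 \left(-83 + \frac{1}{\left(-1 + 12\right) + 47}\right) = - 4 \left(-83 + \frac{1}{11 + 47}\right) = - 4 \left(-83 + \frac{1}{58}\right) = \left(-4\right) \left(- \frac{4813}{58}\right) = \frac{9626}{29}$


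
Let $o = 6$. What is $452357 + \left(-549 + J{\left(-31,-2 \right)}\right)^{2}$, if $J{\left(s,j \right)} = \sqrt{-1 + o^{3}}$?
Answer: $753973 - 1098 \sqrt{215} \approx 7.3787 \cdot 10^{5}$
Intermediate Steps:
$J{\left(s,j \right)} = \sqrt{215}$ ($J{\left(s,j \right)} = \sqrt{-1 + 6^{3}} = \sqrt{-1 + 216} = \sqrt{215}$)
$452357 + \left(-549 + J{\left(-31,-2 \right)}\right)^{2} = 452357 + \left(-549 + \sqrt{215}\right)^{2}$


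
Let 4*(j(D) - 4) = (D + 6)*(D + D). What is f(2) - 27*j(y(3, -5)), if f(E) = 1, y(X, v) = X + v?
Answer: 1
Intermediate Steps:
j(D) = 4 + D*(6 + D)/2 (j(D) = 4 + ((D + 6)*(D + D))/4 = 4 + ((6 + D)*(2*D))/4 = 4 + (2*D*(6 + D))/4 = 4 + D*(6 + D)/2)
f(2) - 27*j(y(3, -5)) = 1 - 27*(4 + (3 - 5)²/2 + 3*(3 - 5)) = 1 - 27*(4 + (½)*(-2)² + 3*(-2)) = 1 - 27*(4 + (½)*4 - 6) = 1 - 27*(4 + 2 - 6) = 1 - 27*0 = 1 + 0 = 1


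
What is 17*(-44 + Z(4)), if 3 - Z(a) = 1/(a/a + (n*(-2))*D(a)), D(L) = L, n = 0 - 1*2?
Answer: -698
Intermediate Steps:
n = -2 (n = 0 - 2 = -2)
Z(a) = 3 - 1/(1 + 4*a) (Z(a) = 3 - 1/(a/a + (-2*(-2))*a) = 3 - 1/(1 + 4*a))
17*(-44 + Z(4)) = 17*(-44 + 2*(1 + 6*4)/(1 + 4*4)) = 17*(-44 + 2*(1 + 24)/(1 + 16)) = 17*(-44 + 2*25/17) = 17*(-44 + 2*(1/17)*25) = 17*(-44 + 50/17) = 17*(-698/17) = -698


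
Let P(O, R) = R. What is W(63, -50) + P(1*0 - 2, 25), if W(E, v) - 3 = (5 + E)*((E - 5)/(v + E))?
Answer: 4308/13 ≈ 331.38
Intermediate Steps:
W(E, v) = 3 + (-5 + E)*(5 + E)/(E + v) (W(E, v) = 3 + (5 + E)*((E - 5)/(v + E)) = 3 + (5 + E)*((-5 + E)/(E + v)) = 3 + (-5 + E)*(5 + E)/(E + v))
W(63, -50) + P(1*0 - 2, 25) = (-25 + 63² + 3*63 + 3*(-50))/(63 - 50) + 25 = (-25 + 3969 + 189 - 150)/13 + 25 = (1/13)*3983 + 25 = 3983/13 + 25 = 4308/13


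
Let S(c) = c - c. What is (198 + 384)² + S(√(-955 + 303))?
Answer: 338724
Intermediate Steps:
S(c) = 0
(198 + 384)² + S(√(-955 + 303)) = (198 + 384)² + 0 = 582² + 0 = 338724 + 0 = 338724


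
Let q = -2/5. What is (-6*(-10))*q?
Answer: -24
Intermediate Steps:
q = -2/5 (q = -2*1/5 = -2/5 ≈ -0.40000)
(-6*(-10))*q = -6*(-10)*(-2/5) = 60*(-2/5) = -24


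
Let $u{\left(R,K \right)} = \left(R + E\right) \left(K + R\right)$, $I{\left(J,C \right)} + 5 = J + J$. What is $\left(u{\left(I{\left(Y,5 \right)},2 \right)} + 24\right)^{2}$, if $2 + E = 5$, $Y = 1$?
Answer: $576$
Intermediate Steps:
$E = 3$ ($E = -2 + 5 = 3$)
$I{\left(J,C \right)} = -5 + 2 J$ ($I{\left(J,C \right)} = -5 + \left(J + J\right) = -5 + 2 J$)
$u{\left(R,K \right)} = \left(3 + R\right) \left(K + R\right)$ ($u{\left(R,K \right)} = \left(R + 3\right) \left(K + R\right) = \left(3 + R\right) \left(K + R\right)$)
$\left(u{\left(I{\left(Y,5 \right)},2 \right)} + 24\right)^{2} = \left(\left(\left(-5 + 2 \cdot 1\right)^{2} + 3 \cdot 2 + 3 \left(-5 + 2 \cdot 1\right) + 2 \left(-5 + 2 \cdot 1\right)\right) + 24\right)^{2} = \left(\left(\left(-5 + 2\right)^{2} + 6 + 3 \left(-5 + 2\right) + 2 \left(-5 + 2\right)\right) + 24\right)^{2} = \left(\left(\left(-3\right)^{2} + 6 + 3 \left(-3\right) + 2 \left(-3\right)\right) + 24\right)^{2} = \left(\left(9 + 6 - 9 - 6\right) + 24\right)^{2} = \left(0 + 24\right)^{2} = 24^{2} = 576$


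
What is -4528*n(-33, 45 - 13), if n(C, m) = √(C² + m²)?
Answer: -4528*√2113 ≈ -2.0814e+5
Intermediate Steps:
-4528*n(-33, 45 - 13) = -4528*√((-33)² + (45 - 13)²) = -4528*√(1089 + 32²) = -4528*√(1089 + 1024) = -4528*√2113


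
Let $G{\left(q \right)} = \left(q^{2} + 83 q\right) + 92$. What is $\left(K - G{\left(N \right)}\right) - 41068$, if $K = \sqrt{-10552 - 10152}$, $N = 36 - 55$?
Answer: $-39944 + 4 i \sqrt{1294} \approx -39944.0 + 143.89 i$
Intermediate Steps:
$N = -19$ ($N = 36 - 55 = -19$)
$K = 4 i \sqrt{1294}$ ($K = \sqrt{-20704} = 4 i \sqrt{1294} \approx 143.89 i$)
$G{\left(q \right)} = 92 + q^{2} + 83 q$
$\left(K - G{\left(N \right)}\right) - 41068 = \left(4 i \sqrt{1294} - \left(92 + \left(-19\right)^{2} + 83 \left(-19\right)\right)\right) - 41068 = \left(4 i \sqrt{1294} - \left(92 + 361 - 1577\right)\right) - 41068 = \left(4 i \sqrt{1294} - -1124\right) - 41068 = \left(4 i \sqrt{1294} + 1124\right) - 41068 = \left(1124 + 4 i \sqrt{1294}\right) - 41068 = -39944 + 4 i \sqrt{1294}$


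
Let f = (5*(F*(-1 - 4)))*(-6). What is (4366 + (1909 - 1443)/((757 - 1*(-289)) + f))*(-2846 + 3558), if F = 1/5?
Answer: 836294196/269 ≈ 3.1089e+6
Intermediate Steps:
F = ⅕ ≈ 0.20000
f = 30 (f = (5*((-1 - 4)/5))*(-6) = (5*((⅕)*(-5)))*(-6) = (5*(-1))*(-6) = -5*(-6) = 30)
(4366 + (1909 - 1443)/((757 - 1*(-289)) + f))*(-2846 + 3558) = (4366 + (1909 - 1443)/((757 - 1*(-289)) + 30))*(-2846 + 3558) = (4366 + 466/((757 + 289) + 30))*712 = (4366 + 466/(1046 + 30))*712 = (4366 + 466/1076)*712 = (4366 + 466*(1/1076))*712 = (4366 + 233/538)*712 = (2349141/538)*712 = 836294196/269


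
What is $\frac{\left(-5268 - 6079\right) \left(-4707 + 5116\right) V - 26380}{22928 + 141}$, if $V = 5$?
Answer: $- \frac{23230995}{23069} \approx -1007.0$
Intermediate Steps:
$\frac{\left(-5268 - 6079\right) \left(-4707 + 5116\right) V - 26380}{22928 + 141} = \frac{\left(-5268 - 6079\right) \left(-4707 + 5116\right) 5 - 26380}{22928 + 141} = \frac{\left(-11347\right) 409 \cdot 5 - 26380}{23069} = \left(\left(-4640923\right) 5 - 26380\right) \frac{1}{23069} = \left(-23204615 - 26380\right) \frac{1}{23069} = \left(-23230995\right) \frac{1}{23069} = - \frac{23230995}{23069}$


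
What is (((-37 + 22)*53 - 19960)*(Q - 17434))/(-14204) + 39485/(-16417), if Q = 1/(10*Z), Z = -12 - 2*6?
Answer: -285164802146807/11192979264 ≈ -25477.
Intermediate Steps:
Z = -24 (Z = -12 - 12 = -24)
Q = -1/240 (Q = 1/(10*(-24)) = 1/(-240) = -1/240 ≈ -0.0041667)
(((-37 + 22)*53 - 19960)*(Q - 17434))/(-14204) + 39485/(-16417) = (((-37 + 22)*53 - 19960)*(-1/240 - 17434))/(-14204) + 39485/(-16417) = ((-15*53 - 19960)*(-4184161/240))*(-1/14204) + 39485*(-1/16417) = ((-795 - 19960)*(-4184161/240))*(-1/14204) - 39485/16417 = -20755*(-4184161/240)*(-1/14204) - 39485/16417 = (17368452311/48)*(-1/14204) - 39485/16417 = -17368452311/681792 - 39485/16417 = -285164802146807/11192979264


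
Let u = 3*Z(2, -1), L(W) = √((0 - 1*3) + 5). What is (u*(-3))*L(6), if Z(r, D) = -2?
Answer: 18*√2 ≈ 25.456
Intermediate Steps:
L(W) = √2 (L(W) = √((0 - 3) + 5) = √(-3 + 5) = √2)
u = -6 (u = 3*(-2) = -6)
(u*(-3))*L(6) = (-6*(-3))*√2 = 18*√2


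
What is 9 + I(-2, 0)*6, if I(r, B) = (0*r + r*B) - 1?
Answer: 3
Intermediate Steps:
I(r, B) = -1 + B*r (I(r, B) = (0 + B*r) - 1 = B*r - 1 = -1 + B*r)
9 + I(-2, 0)*6 = 9 + (-1 + 0*(-2))*6 = 9 + (-1 + 0)*6 = 9 - 1*6 = 9 - 6 = 3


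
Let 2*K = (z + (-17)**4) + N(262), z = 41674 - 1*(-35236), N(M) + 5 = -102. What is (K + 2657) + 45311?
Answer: 128130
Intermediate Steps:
N(M) = -107 (N(M) = -5 - 102 = -107)
z = 76910 (z = 41674 + 35236 = 76910)
K = 80162 (K = ((76910 + (-17)**4) - 107)/2 = ((76910 + 83521) - 107)/2 = (160431 - 107)/2 = (1/2)*160324 = 80162)
(K + 2657) + 45311 = (80162 + 2657) + 45311 = 82819 + 45311 = 128130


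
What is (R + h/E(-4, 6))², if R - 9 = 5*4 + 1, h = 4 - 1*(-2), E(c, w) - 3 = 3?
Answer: 961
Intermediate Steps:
E(c, w) = 6 (E(c, w) = 3 + 3 = 6)
h = 6 (h = 4 + 2 = 6)
R = 30 (R = 9 + (5*4 + 1) = 9 + (20 + 1) = 9 + 21 = 30)
(R + h/E(-4, 6))² = (30 + 6/6)² = (30 + 6*(⅙))² = (30 + 1)² = 31² = 961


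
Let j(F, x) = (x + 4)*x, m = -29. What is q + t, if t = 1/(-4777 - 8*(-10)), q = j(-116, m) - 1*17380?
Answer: -78228536/4697 ≈ -16655.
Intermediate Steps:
j(F, x) = x*(4 + x) (j(F, x) = (4 + x)*x = x*(4 + x))
q = -16655 (q = -29*(4 - 29) - 1*17380 = -29*(-25) - 17380 = 725 - 17380 = -16655)
t = -1/4697 (t = 1/(-4777 + 80) = 1/(-4697) = -1/4697 ≈ -0.00021290)
q + t = -16655 - 1/4697 = -78228536/4697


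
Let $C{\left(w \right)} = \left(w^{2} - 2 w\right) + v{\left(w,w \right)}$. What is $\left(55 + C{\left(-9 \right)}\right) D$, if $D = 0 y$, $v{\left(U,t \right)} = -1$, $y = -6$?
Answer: $0$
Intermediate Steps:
$D = 0$ ($D = 0 \left(-6\right) = 0$)
$C{\left(w \right)} = -1 + w^{2} - 2 w$ ($C{\left(w \right)} = \left(w^{2} - 2 w\right) - 1 = -1 + w^{2} - 2 w$)
$\left(55 + C{\left(-9 \right)}\right) D = \left(55 - \left(-17 - 81\right)\right) 0 = \left(55 + \left(-1 + 81 + 18\right)\right) 0 = \left(55 + 98\right) 0 = 153 \cdot 0 = 0$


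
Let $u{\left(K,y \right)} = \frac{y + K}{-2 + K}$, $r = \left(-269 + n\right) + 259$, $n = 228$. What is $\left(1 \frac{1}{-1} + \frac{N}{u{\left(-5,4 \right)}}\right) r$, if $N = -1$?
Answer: $-1744$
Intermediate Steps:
$r = 218$ ($r = \left(-269 + 228\right) + 259 = -41 + 259 = 218$)
$u{\left(K,y \right)} = \frac{K + y}{-2 + K}$
$\left(1 \frac{1}{-1} + \frac{N}{u{\left(-5,4 \right)}}\right) r = \left(1 \frac{1}{-1} - \frac{1}{\frac{1}{-2 - 5} \left(-5 + 4\right)}\right) 218 = \left(1 \left(-1\right) - \frac{1}{\frac{1}{-7} \left(-1\right)}\right) 218 = \left(-1 - \frac{1}{\left(- \frac{1}{7}\right) \left(-1\right)}\right) 218 = \left(-1 - \frac{1}{\frac{1}{7}}\right) 218 = \left(-1 - 7\right) 218 = \left(-8\right) 218 = -1744$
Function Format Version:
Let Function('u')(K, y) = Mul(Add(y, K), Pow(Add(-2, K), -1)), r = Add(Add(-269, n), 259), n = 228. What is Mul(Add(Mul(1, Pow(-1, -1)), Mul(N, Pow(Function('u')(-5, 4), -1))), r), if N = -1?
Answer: -1744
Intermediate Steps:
r = 218 (r = Add(Add(-269, 228), 259) = Add(-41, 259) = 218)
Function('u')(K, y) = Mul(Pow(Add(-2, K), -1), Add(K, y)) (Function('u')(K, y) = Mul(Add(K, y), Pow(Add(-2, K), -1)) = Mul(Pow(Add(-2, K), -1), Add(K, y)))
Mul(Add(Mul(1, Pow(-1, -1)), Mul(N, Pow(Function('u')(-5, 4), -1))), r) = Mul(Add(Mul(1, Pow(-1, -1)), Mul(-1, Pow(Mul(Pow(Add(-2, -5), -1), Add(-5, 4)), -1))), 218) = Mul(Add(Mul(1, -1), Mul(-1, Pow(Mul(Pow(-7, -1), -1), -1))), 218) = Mul(Add(-1, Mul(-1, Pow(Mul(Rational(-1, 7), -1), -1))), 218) = Mul(Add(-1, Mul(-1, Pow(Rational(1, 7), -1))), 218) = Mul(Add(-1, Mul(-1, 7)), 218) = Mul(Add(-1, -7), 218) = Mul(-8, 218) = -1744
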